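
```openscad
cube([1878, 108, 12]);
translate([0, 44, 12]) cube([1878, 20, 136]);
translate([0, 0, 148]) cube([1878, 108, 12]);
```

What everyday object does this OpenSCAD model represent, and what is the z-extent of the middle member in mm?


An I-beam. The web height is 136 mm.

Two wide flanges with a thin centred web — an I-beam. Overall 160 mm minus two 12 mm flanges gives a web of 160 − 2·12 = 136 mm.


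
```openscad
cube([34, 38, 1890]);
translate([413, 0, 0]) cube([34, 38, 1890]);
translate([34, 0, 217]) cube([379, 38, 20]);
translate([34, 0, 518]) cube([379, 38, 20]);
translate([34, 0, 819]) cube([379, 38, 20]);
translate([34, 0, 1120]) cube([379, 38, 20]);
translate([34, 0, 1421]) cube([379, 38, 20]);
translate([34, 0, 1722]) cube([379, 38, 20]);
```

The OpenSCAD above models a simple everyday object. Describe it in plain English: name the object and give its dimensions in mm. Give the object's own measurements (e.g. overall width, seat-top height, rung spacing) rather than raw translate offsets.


A straight ladder. Two 34×38 mm vertical rails, 1890 mm tall, stand 447 mm apart (outside-to-outside) with their front faces coplanar on the −y side. 6 rungs, each 38 mm deep and 20 mm tall, span between the inner faces of the rails, front faces flush with the rails. The lowest rung's underside is at z = 217 mm and rungs are spaced 301 mm apart (underside to underside).


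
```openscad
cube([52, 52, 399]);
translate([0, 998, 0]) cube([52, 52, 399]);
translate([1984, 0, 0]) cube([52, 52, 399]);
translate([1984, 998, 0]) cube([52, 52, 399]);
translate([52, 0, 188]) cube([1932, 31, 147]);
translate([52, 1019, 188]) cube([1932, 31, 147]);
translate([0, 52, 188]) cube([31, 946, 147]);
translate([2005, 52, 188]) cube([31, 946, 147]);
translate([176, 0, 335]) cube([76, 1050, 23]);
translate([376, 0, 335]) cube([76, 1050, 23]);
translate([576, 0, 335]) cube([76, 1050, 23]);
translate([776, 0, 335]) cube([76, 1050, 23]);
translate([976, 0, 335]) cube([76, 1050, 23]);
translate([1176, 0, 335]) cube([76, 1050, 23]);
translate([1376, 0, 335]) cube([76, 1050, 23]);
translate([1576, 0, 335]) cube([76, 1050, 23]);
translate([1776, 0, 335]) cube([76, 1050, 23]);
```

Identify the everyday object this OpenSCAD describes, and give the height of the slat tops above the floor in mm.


A bed frame. The slat-top height is 358 mm.

Four posts, four rails, and a row of slats — a bed frame. Slats sit on the rails at z = 188 + 147 = 335; with slat thickness 23, the top is 358 mm.


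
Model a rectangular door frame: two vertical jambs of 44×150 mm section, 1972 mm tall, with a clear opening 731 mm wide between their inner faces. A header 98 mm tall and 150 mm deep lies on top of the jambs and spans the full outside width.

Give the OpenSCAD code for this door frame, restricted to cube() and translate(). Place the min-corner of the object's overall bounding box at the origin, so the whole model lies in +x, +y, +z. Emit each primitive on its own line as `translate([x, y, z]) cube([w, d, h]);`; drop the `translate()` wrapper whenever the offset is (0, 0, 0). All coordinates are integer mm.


cube([44, 150, 1972]);
translate([775, 0, 0]) cube([44, 150, 1972]);
translate([0, 0, 1972]) cube([819, 150, 98]);


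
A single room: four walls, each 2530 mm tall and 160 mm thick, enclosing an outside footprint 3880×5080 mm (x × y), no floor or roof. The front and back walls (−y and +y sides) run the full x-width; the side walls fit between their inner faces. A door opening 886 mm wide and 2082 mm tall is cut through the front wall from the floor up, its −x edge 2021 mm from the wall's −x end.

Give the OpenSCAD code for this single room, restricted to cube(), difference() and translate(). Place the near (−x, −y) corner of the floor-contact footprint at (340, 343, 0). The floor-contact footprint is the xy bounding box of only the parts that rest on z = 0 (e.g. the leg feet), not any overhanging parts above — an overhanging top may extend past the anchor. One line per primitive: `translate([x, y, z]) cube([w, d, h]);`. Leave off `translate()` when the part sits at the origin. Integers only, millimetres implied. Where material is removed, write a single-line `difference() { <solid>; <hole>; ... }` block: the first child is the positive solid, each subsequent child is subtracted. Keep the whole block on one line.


difference() { translate([340, 343, 0]) cube([3880, 160, 2530]); translate([2361, 343, 0]) cube([886, 160, 2082]); }
translate([340, 5263, 0]) cube([3880, 160, 2530]);
translate([340, 503, 0]) cube([160, 4760, 2530]);
translate([4060, 503, 0]) cube([160, 4760, 2530]);


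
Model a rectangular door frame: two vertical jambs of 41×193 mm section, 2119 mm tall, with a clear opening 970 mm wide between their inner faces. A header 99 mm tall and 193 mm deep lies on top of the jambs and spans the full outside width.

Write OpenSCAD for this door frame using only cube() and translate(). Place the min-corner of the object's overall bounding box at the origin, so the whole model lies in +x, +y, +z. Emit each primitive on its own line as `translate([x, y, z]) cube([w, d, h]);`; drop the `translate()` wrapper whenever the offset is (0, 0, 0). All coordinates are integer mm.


cube([41, 193, 2119]);
translate([1011, 0, 0]) cube([41, 193, 2119]);
translate([0, 0, 2119]) cube([1052, 193, 99]);


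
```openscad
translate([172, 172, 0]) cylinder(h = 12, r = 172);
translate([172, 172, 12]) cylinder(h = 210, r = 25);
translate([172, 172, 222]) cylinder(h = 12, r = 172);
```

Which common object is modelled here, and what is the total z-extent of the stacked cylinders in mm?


A spool. The overall height is 234 mm.

Three coaxial cylinders, large–small–large — a spool. Two 12 mm flanges and a 210 mm core give 12 + 210 + 12 = 234 mm.


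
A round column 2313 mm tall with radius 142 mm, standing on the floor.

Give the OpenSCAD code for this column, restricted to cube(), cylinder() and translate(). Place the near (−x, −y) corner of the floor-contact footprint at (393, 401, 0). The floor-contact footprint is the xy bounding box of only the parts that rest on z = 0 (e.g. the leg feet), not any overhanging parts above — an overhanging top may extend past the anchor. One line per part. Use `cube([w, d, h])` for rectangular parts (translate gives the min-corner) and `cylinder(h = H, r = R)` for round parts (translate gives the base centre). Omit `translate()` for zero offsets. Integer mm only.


translate([535, 543, 0]) cylinder(h = 2313, r = 142);


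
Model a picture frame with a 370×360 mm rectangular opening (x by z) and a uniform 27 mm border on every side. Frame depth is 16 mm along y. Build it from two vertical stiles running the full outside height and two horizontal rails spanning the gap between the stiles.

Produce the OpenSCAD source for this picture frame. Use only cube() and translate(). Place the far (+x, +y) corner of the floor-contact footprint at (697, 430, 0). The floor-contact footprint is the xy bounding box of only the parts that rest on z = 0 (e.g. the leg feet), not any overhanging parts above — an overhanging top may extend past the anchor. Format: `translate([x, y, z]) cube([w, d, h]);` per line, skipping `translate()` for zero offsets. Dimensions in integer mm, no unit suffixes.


translate([273, 414, 0]) cube([27, 16, 414]);
translate([670, 414, 0]) cube([27, 16, 414]);
translate([300, 414, 0]) cube([370, 16, 27]);
translate([300, 414, 387]) cube([370, 16, 27]);


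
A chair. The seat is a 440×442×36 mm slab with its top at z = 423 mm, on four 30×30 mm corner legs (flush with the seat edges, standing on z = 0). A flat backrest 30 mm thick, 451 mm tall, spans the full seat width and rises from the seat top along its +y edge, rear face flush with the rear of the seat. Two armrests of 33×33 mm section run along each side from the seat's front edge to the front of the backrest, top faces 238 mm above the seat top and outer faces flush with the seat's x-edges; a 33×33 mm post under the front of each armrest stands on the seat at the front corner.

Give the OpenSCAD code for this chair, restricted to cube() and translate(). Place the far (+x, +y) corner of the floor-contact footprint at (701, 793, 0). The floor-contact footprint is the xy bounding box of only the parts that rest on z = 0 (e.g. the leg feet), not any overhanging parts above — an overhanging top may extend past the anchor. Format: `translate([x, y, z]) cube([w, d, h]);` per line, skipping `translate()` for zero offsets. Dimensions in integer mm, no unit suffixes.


translate([261, 351, 387]) cube([440, 442, 36]);
translate([261, 351, 0]) cube([30, 30, 387]);
translate([671, 351, 0]) cube([30, 30, 387]);
translate([261, 763, 0]) cube([30, 30, 387]);
translate([671, 763, 0]) cube([30, 30, 387]);
translate([261, 763, 423]) cube([440, 30, 451]);
translate([261, 351, 628]) cube([33, 412, 33]);
translate([668, 351, 628]) cube([33, 412, 33]);
translate([261, 351, 423]) cube([33, 33, 205]);
translate([668, 351, 423]) cube([33, 33, 205]);


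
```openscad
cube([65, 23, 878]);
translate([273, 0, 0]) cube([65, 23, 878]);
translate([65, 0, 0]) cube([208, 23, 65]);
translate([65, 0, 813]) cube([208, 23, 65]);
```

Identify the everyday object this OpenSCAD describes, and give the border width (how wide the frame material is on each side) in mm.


A picture frame. The border width is 65 mm.

Four thin pieces enclosing a rectangular opening — a picture frame. The two full-height stiles are 878 mm tall; the top rail sits at z = 813 and is 65 mm tall, so the border above the opening is 878 − 813 = 65 mm, matching the stile x-width.


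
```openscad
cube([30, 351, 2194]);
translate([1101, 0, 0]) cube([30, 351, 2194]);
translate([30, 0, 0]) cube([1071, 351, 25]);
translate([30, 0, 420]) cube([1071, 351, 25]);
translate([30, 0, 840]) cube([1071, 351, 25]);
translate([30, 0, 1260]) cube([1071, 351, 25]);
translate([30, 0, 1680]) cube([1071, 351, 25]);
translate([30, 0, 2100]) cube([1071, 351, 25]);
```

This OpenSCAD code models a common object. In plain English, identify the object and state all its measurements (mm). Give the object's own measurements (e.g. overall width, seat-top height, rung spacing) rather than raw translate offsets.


An open bookshelf. Two side panels, each 30 mm thick, 351 mm deep and 2194 mm tall, stand 1131 mm apart (outside-to-outside). Between them sit 6 shelves, each 25 mm thick and 351 mm deep, spanning the full gap between the sides. The bottom shelf rests on the floor (its underside at z = 0) and the clear gap between one shelf's top and the next shelf's underside is 395 mm.


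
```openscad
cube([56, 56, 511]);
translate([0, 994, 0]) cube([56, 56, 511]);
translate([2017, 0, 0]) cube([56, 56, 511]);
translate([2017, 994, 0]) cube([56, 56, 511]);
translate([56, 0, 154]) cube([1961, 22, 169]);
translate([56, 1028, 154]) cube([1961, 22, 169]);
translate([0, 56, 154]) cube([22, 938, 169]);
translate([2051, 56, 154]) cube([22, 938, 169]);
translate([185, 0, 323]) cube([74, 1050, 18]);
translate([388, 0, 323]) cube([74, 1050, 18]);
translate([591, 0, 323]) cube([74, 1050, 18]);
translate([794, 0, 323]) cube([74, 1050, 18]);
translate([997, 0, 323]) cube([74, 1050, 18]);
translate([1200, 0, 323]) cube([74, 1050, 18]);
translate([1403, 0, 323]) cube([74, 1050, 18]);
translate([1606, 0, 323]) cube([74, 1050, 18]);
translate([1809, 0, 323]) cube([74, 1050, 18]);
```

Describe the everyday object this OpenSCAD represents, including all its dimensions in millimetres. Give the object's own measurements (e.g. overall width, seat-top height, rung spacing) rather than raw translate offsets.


A bed frame 2073 mm long (x) by 1050 mm wide (y). Four 56×56 mm corner posts, 511 mm tall, at the corners of the footprint. Four rails of 22 mm thickness and 169 mm height run between adjacent posts with their undersides at z = 154 mm, their outer faces flush with the outside of the frame (the two x-running rails run between the posts' inner faces; the two y-running rails run between the posts' inner faces). 9 slats, each 74 mm wide (x) and 18 mm thick, lie across the top of the two x-running rails, running the full 1050 mm width of the frame in y; along x they sit between the end posts with a 129 mm gap after the −x posts and between neighbouring slats, leaving 134 mm before the +x posts.


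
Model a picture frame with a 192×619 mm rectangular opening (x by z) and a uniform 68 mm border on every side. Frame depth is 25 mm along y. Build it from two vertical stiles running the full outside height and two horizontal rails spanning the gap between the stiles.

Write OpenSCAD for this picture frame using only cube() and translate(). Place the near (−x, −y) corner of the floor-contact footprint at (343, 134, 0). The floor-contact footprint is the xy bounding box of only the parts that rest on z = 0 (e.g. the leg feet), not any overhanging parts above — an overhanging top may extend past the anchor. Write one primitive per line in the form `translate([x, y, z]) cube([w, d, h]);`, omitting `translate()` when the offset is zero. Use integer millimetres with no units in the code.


translate([343, 134, 0]) cube([68, 25, 755]);
translate([603, 134, 0]) cube([68, 25, 755]);
translate([411, 134, 0]) cube([192, 25, 68]);
translate([411, 134, 687]) cube([192, 25, 68]);


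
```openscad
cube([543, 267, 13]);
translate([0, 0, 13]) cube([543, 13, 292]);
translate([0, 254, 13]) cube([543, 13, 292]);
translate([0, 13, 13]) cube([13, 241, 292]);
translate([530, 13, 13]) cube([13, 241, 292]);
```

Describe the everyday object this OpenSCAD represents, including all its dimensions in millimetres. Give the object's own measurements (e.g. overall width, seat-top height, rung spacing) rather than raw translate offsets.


An open-topped rectangular box: outside dimensions 543×267×305 mm, with a uniform wall and base thickness of 13 mm. The base is a full 543×267 slab on the floor; four walls sit on top of the base. The front and back walls (the −y and +y sides) span the full width; the two side walls fit between them.


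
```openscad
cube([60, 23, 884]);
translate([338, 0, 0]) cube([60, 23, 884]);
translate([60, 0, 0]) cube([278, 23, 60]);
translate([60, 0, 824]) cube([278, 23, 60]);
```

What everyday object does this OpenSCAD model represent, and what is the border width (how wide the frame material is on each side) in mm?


A picture frame. The border width is 60 mm.

Four thin pieces enclosing a rectangular opening — a picture frame. The two full-height stiles are 884 mm tall; the top rail sits at z = 824 and is 60 mm tall, so the border above the opening is 884 − 824 = 60 mm, matching the stile x-width.


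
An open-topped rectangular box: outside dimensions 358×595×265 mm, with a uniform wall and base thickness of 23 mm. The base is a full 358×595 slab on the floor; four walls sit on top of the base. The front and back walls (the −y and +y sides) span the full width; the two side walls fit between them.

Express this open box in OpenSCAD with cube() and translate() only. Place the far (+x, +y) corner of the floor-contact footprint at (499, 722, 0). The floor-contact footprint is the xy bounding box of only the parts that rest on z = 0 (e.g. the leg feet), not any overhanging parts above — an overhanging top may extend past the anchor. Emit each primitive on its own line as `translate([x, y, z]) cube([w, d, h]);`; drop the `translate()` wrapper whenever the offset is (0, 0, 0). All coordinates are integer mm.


translate([141, 127, 0]) cube([358, 595, 23]);
translate([141, 127, 23]) cube([358, 23, 242]);
translate([141, 699, 23]) cube([358, 23, 242]);
translate([141, 150, 23]) cube([23, 549, 242]);
translate([476, 150, 23]) cube([23, 549, 242]);


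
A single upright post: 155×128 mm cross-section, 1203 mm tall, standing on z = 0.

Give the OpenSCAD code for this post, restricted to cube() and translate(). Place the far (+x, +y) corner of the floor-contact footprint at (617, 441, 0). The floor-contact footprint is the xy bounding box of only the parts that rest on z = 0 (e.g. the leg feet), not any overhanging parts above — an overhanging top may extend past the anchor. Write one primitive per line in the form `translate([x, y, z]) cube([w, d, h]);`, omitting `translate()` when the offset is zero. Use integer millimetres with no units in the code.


translate([462, 313, 0]) cube([155, 128, 1203]);


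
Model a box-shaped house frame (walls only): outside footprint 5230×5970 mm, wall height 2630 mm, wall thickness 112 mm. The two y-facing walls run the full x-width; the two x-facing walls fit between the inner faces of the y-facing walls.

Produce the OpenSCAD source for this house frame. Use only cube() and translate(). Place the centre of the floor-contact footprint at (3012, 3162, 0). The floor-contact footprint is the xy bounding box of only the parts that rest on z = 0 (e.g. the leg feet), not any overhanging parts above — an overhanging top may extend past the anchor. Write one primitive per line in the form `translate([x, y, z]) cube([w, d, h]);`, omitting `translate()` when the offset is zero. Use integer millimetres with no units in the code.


translate([397, 177, 0]) cube([5230, 112, 2630]);
translate([397, 6035, 0]) cube([5230, 112, 2630]);
translate([397, 289, 0]) cube([112, 5746, 2630]);
translate([5515, 289, 0]) cube([112, 5746, 2630]);


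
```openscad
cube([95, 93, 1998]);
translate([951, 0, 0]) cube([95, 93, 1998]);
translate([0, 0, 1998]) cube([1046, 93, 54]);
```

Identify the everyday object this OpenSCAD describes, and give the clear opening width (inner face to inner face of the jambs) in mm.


A door frame. The clear opening width is 856 mm.

Two 1998 mm tall posts with a header on top — a door frame. The left jamb is 95 mm wide at x = 0; the right jamb starts at x = 951. The clear opening is 951 − 95 = 856 mm.


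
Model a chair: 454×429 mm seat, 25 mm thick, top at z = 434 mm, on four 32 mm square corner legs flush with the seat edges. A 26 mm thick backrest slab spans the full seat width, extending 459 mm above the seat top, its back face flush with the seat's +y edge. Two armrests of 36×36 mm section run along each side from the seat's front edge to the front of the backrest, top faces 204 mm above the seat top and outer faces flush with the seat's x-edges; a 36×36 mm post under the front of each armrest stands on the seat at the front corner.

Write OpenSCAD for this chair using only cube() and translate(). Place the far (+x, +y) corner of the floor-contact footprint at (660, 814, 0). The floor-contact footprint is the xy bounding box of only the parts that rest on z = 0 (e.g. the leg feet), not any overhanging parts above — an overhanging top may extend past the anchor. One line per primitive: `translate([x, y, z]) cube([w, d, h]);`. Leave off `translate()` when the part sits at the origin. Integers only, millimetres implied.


translate([206, 385, 409]) cube([454, 429, 25]);
translate([206, 385, 0]) cube([32, 32, 409]);
translate([628, 385, 0]) cube([32, 32, 409]);
translate([206, 782, 0]) cube([32, 32, 409]);
translate([628, 782, 0]) cube([32, 32, 409]);
translate([206, 788, 434]) cube([454, 26, 459]);
translate([206, 385, 602]) cube([36, 403, 36]);
translate([624, 385, 602]) cube([36, 403, 36]);
translate([206, 385, 434]) cube([36, 36, 168]);
translate([624, 385, 434]) cube([36, 36, 168]);


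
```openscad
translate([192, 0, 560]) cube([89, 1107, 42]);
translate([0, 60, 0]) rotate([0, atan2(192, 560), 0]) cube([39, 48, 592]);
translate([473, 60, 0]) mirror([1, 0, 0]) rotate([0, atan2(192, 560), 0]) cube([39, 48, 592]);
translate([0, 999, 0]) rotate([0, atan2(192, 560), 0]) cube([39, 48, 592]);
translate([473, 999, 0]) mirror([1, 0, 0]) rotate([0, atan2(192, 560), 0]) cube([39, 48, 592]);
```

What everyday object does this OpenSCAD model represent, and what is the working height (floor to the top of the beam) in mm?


A sawhorse. The overall height is 602 mm.

A beam across two mirrored pairs of raked legs — a sawhorse. The beam's underside is at z = 560 (matching the legs' vertical rise in atan2(192, 560)) and the beam is 42 mm tall, so its top is at 560 + 42 = 602 mm. The raked legs top out at the beam's underside, so that is the highest point.


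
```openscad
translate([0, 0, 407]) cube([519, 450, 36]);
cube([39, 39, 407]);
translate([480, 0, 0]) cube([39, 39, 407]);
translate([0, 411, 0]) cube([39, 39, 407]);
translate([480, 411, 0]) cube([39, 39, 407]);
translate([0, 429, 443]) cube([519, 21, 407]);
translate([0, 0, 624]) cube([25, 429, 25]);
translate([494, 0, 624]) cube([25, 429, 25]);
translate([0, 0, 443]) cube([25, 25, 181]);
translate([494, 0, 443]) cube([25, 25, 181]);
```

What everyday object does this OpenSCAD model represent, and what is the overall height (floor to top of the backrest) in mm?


A chair. The overall height is 850 mm.

A slab on four corner posts with a tall panel at the back — a chair. The seat slab sits at z = 407 with thickness 36, and the 407 mm backrest starts at the seat top, so the overall height is 407 + 36 + 407 = 850 mm.


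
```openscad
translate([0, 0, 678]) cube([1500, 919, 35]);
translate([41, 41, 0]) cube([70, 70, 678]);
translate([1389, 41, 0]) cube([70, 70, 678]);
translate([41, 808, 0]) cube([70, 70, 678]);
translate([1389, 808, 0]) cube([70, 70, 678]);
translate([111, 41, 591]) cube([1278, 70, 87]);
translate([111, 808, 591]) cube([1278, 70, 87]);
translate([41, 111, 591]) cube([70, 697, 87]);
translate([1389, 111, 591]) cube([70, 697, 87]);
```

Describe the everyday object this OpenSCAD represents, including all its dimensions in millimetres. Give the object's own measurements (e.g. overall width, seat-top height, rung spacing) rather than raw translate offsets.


A rectangular dining table. The top is 1500×919×35 mm with its upper surface at z = 713 mm. It stands on four 70×70 mm square legs, each inset 41 mm from the nearest pair of top edges, running from the floor to the underside of the top. Four apron rails, 70 mm thick and 87 mm tall, run between adjacent legs with their top edges flush with the underside of the top and their outer faces flush with the legs' outer faces.


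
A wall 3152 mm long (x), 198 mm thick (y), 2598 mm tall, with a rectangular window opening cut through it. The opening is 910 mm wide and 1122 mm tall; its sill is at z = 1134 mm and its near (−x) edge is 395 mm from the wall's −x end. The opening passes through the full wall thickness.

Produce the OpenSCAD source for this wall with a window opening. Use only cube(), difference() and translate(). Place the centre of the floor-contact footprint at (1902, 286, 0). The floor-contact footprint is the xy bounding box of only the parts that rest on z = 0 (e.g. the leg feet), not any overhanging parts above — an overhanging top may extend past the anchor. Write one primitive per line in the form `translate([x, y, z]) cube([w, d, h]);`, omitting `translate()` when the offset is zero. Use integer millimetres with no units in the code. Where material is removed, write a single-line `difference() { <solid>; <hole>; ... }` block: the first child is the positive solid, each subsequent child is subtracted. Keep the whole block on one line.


difference() { translate([326, 187, 0]) cube([3152, 198, 2598]); translate([721, 187, 1134]) cube([910, 198, 1122]); }


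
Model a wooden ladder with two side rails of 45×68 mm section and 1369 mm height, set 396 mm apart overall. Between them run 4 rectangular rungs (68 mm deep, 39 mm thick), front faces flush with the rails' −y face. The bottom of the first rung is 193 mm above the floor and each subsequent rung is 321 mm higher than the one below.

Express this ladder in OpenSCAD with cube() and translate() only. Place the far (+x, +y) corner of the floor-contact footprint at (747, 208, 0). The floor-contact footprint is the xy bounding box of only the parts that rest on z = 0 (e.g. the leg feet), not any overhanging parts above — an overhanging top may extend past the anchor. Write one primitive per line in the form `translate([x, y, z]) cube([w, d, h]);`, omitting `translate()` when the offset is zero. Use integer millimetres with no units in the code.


translate([351, 140, 0]) cube([45, 68, 1369]);
translate([702, 140, 0]) cube([45, 68, 1369]);
translate([396, 140, 193]) cube([306, 68, 39]);
translate([396, 140, 514]) cube([306, 68, 39]);
translate([396, 140, 835]) cube([306, 68, 39]);
translate([396, 140, 1156]) cube([306, 68, 39]);


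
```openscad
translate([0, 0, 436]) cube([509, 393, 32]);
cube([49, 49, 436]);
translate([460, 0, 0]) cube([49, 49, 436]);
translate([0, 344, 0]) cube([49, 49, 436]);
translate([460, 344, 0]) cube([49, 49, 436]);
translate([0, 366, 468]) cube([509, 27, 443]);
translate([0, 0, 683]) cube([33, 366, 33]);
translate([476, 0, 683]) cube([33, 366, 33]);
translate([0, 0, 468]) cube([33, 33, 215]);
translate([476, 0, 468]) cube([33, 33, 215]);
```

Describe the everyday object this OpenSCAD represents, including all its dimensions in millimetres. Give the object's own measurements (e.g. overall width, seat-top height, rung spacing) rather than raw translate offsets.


A chair. The seat is a 509×393×32 mm slab with its top at z = 468 mm, on four 49×49 mm corner legs (flush with the seat edges, standing on z = 0). A flat backrest 27 mm thick, 443 mm tall, spans the full seat width and rises from the seat top along its +y edge, rear face flush with the rear of the seat. Two armrests of 33×33 mm section run along each side from the seat's front edge to the front of the backrest, top faces 248 mm above the seat top and outer faces flush with the seat's x-edges; a 33×33 mm post under the front of each armrest stands on the seat at the front corner.


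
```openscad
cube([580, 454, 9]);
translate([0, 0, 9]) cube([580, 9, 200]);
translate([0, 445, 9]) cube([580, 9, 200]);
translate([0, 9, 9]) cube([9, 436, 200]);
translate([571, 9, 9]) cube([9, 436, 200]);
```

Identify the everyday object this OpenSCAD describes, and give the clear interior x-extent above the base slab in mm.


An open box. The internal width is 562 mm.

A 580×454 base slab with four walls standing on it — an open box. The base is 580 mm wide and the walls are 9 mm thick, so the internal width is 580 − 2 × 9 = 562 mm.


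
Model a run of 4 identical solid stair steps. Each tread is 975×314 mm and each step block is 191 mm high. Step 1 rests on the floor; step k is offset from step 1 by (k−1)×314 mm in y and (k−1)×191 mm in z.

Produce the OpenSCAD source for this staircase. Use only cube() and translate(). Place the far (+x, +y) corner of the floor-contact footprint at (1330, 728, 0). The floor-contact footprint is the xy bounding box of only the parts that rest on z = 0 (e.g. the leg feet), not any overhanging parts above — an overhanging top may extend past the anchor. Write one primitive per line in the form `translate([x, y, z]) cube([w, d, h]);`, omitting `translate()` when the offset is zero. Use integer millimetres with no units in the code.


translate([355, 414, 0]) cube([975, 314, 191]);
translate([355, 728, 191]) cube([975, 314, 191]);
translate([355, 1042, 382]) cube([975, 314, 191]);
translate([355, 1356, 573]) cube([975, 314, 191]);


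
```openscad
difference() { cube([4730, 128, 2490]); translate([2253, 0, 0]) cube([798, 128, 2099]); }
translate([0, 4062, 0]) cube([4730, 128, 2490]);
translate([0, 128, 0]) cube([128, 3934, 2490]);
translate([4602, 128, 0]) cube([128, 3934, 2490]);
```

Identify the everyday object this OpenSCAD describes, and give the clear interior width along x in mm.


A single room. The interior width is 4474 mm.

Four walls enclosing a rectangle with a door in the front wall — a room. Outside width 4730 minus two 128 mm walls gives 4474 mm.


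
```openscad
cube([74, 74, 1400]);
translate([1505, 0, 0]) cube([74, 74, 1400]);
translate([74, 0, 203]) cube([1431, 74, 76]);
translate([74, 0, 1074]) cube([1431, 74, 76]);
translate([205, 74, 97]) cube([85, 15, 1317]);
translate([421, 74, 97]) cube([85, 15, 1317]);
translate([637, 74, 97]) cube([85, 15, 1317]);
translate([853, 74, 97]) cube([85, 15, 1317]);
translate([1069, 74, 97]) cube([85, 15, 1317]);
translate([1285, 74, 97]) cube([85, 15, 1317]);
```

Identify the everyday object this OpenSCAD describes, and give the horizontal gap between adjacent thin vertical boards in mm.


A fence section. The picket gap is 131 mm.

Two posts, two rails, 6 pickets — a fence section. Span 1431 mm holds 6 pickets of 85 mm with 7 equal gaps: ⌊(1431 − 6·85) / 7⌋ = 131 mm.


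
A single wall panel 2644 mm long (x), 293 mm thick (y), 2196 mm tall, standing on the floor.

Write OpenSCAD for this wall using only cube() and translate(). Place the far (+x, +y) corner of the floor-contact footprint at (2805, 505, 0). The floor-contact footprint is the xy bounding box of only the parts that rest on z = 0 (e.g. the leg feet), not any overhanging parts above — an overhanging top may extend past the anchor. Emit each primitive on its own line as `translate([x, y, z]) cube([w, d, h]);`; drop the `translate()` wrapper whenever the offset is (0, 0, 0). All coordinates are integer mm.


translate([161, 212, 0]) cube([2644, 293, 2196]);


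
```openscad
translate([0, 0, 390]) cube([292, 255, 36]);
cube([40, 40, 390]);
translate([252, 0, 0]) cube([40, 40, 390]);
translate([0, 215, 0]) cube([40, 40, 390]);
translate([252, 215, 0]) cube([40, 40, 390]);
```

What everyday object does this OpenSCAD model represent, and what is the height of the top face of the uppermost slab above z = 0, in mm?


A stool. The seat height is 426 mm.

A 292×255×36 slab at z = 390 on four corner posts — a stool. The seat top is 390 + 36 = 426 mm.


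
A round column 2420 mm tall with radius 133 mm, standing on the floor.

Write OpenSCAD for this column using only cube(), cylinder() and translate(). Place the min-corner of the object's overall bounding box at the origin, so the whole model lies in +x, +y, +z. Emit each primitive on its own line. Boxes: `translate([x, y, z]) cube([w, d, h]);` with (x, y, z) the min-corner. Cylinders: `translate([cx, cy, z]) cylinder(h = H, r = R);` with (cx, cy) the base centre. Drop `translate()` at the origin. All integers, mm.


translate([133, 133, 0]) cylinder(h = 2420, r = 133);


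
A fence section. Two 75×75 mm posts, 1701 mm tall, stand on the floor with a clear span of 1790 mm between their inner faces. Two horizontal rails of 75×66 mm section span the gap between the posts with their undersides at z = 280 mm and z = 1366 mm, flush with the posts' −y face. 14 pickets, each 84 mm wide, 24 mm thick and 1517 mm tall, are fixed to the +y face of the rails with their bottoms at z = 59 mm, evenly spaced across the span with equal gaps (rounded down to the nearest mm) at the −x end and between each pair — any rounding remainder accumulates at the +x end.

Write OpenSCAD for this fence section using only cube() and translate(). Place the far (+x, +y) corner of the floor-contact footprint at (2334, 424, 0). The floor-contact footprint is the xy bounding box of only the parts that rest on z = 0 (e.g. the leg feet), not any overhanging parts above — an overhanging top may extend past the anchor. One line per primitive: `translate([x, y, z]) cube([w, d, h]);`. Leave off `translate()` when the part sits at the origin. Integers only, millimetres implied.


translate([394, 349, 0]) cube([75, 75, 1701]);
translate([2259, 349, 0]) cube([75, 75, 1701]);
translate([469, 349, 280]) cube([1790, 75, 66]);
translate([469, 349, 1366]) cube([1790, 75, 66]);
translate([509, 424, 59]) cube([84, 24, 1517]);
translate([633, 424, 59]) cube([84, 24, 1517]);
translate([757, 424, 59]) cube([84, 24, 1517]);
translate([881, 424, 59]) cube([84, 24, 1517]);
translate([1005, 424, 59]) cube([84, 24, 1517]);
translate([1129, 424, 59]) cube([84, 24, 1517]);
translate([1253, 424, 59]) cube([84, 24, 1517]);
translate([1377, 424, 59]) cube([84, 24, 1517]);
translate([1501, 424, 59]) cube([84, 24, 1517]);
translate([1625, 424, 59]) cube([84, 24, 1517]);
translate([1749, 424, 59]) cube([84, 24, 1517]);
translate([1873, 424, 59]) cube([84, 24, 1517]);
translate([1997, 424, 59]) cube([84, 24, 1517]);
translate([2121, 424, 59]) cube([84, 24, 1517]);


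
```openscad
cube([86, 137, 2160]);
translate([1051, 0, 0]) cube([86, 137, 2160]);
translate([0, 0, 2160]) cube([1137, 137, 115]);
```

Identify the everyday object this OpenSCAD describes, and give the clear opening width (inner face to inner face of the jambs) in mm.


A door frame. The clear opening width is 965 mm.

Two 2160 mm tall posts with a header on top — a door frame. The left jamb is 86 mm wide at x = 0; the right jamb starts at x = 1051. The clear opening is 1051 − 86 = 965 mm.


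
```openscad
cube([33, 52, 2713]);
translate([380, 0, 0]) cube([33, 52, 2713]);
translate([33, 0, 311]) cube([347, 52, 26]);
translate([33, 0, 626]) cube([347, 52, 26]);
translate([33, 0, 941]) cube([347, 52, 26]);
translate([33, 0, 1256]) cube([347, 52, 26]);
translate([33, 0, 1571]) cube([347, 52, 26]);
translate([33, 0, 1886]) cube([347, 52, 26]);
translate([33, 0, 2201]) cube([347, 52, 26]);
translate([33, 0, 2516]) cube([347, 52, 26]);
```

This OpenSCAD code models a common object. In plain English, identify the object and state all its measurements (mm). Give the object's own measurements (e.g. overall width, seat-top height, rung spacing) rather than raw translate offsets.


A straight ladder. Two 33×52 mm vertical rails, 2713 mm tall, stand 413 mm apart (outside-to-outside) with their front faces coplanar on the −y side. 8 rungs, each 52 mm deep and 26 mm tall, span between the inner faces of the rails, front faces flush with the rails. The lowest rung's underside is at z = 311 mm and rungs are spaced 315 mm apart (underside to underside).


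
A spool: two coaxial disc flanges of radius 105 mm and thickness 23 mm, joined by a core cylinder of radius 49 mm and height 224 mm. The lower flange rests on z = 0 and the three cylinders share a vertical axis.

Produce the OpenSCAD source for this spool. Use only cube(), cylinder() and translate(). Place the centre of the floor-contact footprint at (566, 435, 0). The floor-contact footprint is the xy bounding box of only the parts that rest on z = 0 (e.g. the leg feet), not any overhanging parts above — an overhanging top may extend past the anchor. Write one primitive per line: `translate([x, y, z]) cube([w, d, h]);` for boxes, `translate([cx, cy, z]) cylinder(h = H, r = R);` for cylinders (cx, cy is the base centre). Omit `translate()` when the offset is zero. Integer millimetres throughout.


translate([566, 435, 0]) cylinder(h = 23, r = 105);
translate([566, 435, 23]) cylinder(h = 224, r = 49);
translate([566, 435, 247]) cylinder(h = 23, r = 105);


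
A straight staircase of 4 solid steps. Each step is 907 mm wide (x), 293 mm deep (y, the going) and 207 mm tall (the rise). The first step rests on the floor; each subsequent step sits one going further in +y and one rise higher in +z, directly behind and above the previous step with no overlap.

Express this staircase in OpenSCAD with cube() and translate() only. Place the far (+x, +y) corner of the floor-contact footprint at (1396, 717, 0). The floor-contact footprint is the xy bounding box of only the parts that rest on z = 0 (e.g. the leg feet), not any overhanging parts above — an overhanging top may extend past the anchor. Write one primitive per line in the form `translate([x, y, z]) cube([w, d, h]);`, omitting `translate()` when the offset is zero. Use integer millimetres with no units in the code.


translate([489, 424, 0]) cube([907, 293, 207]);
translate([489, 717, 207]) cube([907, 293, 207]);
translate([489, 1010, 414]) cube([907, 293, 207]);
translate([489, 1303, 621]) cube([907, 293, 207]);


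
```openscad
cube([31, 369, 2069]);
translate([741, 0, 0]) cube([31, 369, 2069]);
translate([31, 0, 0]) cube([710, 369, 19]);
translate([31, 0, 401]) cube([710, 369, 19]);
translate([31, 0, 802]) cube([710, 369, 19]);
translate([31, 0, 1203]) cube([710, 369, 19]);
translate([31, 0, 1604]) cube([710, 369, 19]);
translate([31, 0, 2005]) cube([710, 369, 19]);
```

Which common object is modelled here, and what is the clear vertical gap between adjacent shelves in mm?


A bookshelf. The clear shelf gap is 382 mm.

Two tall side panels with 6 horizontal boards between them — a bookshelf. The first two shelf undersides are at z = 0 and z = 401; with shelf thickness 19, the clear gap is 401 − 0 − 19 = 382 mm.


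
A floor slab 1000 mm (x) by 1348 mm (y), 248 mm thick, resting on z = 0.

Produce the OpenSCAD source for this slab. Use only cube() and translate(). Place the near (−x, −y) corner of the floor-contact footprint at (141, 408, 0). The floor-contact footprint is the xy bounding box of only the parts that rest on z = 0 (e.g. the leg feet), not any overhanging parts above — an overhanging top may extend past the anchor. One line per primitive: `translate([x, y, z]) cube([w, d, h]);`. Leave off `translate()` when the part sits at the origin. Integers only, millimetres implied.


translate([141, 408, 0]) cube([1000, 1348, 248]);


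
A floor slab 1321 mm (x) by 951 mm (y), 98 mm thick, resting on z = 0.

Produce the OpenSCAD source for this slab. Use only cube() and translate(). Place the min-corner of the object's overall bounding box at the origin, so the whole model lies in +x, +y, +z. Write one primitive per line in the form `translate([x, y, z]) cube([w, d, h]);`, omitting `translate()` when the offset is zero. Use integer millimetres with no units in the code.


cube([1321, 951, 98]);


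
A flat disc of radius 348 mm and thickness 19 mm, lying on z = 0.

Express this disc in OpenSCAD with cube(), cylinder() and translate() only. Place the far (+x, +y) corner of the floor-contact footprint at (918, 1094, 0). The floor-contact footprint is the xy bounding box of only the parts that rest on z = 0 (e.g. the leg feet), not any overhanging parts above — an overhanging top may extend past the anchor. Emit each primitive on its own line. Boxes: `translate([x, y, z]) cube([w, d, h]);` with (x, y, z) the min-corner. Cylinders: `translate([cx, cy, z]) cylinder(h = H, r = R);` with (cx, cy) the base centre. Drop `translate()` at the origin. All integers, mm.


translate([570, 746, 0]) cylinder(h = 19, r = 348);


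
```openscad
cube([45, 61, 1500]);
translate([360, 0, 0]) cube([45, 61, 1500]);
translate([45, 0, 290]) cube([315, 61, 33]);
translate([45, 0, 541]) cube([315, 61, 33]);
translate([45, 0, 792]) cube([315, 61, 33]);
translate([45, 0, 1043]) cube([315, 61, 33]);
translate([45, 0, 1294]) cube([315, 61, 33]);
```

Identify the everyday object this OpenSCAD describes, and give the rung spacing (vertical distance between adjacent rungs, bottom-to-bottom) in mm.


A ladder. The rung spacing is 251 mm.

Two tall 45×61 posts with 5 short bars between them — a ladder. Adjacent rungs sit at z = 290 and z = 541, so the spacing is 541 − 290 = 251 mm.


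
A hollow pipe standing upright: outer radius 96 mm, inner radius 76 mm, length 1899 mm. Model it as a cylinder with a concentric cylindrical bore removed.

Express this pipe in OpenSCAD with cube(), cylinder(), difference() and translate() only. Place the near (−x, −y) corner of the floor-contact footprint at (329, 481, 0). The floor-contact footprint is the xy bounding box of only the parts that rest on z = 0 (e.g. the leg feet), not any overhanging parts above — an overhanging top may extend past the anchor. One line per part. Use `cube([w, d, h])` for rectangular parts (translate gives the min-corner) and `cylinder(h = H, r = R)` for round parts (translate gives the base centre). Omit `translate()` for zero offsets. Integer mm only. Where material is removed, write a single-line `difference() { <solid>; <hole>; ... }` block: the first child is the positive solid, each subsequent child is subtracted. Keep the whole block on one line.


difference() { translate([425, 577, 0]) cylinder(h = 1899, r = 96); translate([425, 577, 0]) cylinder(h = 1899, r = 76); }


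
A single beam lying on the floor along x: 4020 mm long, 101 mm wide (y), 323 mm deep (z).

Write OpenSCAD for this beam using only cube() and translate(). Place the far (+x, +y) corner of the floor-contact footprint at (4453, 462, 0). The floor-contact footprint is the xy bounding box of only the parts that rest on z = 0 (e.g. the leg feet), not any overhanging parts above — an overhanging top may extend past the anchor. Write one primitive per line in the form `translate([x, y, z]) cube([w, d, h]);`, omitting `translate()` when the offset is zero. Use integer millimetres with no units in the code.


translate([433, 361, 0]) cube([4020, 101, 323]);
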